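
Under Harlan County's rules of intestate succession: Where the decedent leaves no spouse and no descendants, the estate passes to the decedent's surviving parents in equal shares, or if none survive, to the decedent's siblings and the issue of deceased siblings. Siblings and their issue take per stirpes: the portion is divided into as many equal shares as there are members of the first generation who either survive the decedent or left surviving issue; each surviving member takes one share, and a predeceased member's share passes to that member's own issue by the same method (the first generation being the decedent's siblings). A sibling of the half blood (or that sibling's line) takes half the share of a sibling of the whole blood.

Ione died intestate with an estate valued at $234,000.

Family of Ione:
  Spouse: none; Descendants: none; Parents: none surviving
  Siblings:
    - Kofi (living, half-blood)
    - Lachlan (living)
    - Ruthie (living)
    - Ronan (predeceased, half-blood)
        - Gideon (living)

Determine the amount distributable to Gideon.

Gideon receives $39,000.

The entire $234,000 passes to the siblings and their issue.
Counting each half-blood sibling's line as half a unit, there are 3 units in $234,000, so one unit is $78,000. Whole-blood lines (Lachlan and Ruthie) take $78,000 each; half-blood lines (Kofi and Ronan) take $39,000 each.
Ronan's share ($39,000) passes entirely to Gideon.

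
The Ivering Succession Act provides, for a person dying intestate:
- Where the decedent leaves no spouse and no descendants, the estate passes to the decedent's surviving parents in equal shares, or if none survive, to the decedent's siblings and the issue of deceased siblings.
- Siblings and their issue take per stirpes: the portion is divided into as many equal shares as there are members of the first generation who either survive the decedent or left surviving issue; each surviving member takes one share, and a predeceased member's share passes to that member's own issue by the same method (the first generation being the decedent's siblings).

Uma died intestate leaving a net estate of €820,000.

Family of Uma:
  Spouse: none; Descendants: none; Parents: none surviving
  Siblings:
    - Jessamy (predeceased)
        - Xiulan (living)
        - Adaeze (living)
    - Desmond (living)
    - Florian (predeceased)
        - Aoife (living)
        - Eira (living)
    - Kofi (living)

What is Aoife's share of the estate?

Aoife receives €102,500.

The entire €820,000 passes to the siblings and their issue.
That amount (€820,000) is divided into 4 shares of €205,000: Desmond and Kofi each take €205,000; Jessamy's €205,000 share passes to Jessamy's issue; Florian's €205,000 share passes to Florian's issue.
Jessamy's share (€205,000) is divided into 2 shares of €102,500: Xiulan and Adaeze each take €102,500.
Florian's share (€205,000) is divided into 2 shares of €102,500: Aoife and Eira each take €102,500.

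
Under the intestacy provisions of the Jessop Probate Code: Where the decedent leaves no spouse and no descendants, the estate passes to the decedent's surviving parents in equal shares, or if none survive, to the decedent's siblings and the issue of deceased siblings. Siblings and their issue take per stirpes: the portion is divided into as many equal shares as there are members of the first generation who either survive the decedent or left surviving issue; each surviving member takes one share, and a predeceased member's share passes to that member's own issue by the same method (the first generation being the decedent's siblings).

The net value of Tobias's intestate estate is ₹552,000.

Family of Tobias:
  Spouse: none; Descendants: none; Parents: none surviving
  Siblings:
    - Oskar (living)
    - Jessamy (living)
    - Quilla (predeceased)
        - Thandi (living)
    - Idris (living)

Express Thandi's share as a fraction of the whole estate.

The entire ₹552,000 passes to the siblings and their issue.
That amount (₹552,000) is divided into 4 shares of ₹138,000: Oskar, Jessamy, and Idris each take ₹138,000; Quilla's ₹138,000 share passes to Quilla's issue.
Quilla's share (₹138,000) passes entirely to Thandi.

Thandi receives 1/4 of the estate.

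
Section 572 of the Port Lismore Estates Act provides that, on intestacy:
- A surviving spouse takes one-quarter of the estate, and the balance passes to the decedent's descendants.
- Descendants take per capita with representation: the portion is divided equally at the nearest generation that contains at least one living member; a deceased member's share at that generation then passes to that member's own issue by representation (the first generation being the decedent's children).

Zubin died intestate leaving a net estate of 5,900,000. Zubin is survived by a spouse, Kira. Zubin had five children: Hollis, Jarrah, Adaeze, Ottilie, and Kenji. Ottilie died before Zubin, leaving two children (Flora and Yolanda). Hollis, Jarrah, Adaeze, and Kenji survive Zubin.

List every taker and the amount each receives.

Kira takes one-quarter of 5,900,000 = 1,475,000. The remaining 4,425,000 passes to the descendants.
The descendants' portion (4,425,000) is divided into 5 shares of 885,000: Hollis, Jarrah, Adaeze, and Kenji each take 885,000; Ottilie's 885,000 share passes to Ottilie's issue.
Ottilie's share (885,000) is divided into 2 shares of 442,500: Flora and Yolanda each take 442,500.

Kira: 1,475,000; Hollis: 885,000; Jarrah: 885,000; Adaeze: 885,000; Flora: 442,500; Yolanda: 442,500; Kenji: 885,000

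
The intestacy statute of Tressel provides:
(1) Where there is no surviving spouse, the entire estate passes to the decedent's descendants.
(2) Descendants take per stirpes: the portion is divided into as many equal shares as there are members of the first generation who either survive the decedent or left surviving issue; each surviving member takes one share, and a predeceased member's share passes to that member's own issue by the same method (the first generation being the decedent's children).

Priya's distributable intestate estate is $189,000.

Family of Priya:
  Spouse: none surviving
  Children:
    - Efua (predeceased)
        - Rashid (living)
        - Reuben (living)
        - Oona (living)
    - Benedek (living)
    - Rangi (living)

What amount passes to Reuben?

Reuben receives $21,000.

The entire $189,000 passes to the descendants.
That amount ($189,000) is divided into 3 shares of $63,000: Benedek and Rangi each take $63,000; Efua's $63,000 share passes to Efua's issue.
Efua's share ($63,000) is divided into 3 shares of $21,000: Rashid, Reuben, and Oona each take $21,000.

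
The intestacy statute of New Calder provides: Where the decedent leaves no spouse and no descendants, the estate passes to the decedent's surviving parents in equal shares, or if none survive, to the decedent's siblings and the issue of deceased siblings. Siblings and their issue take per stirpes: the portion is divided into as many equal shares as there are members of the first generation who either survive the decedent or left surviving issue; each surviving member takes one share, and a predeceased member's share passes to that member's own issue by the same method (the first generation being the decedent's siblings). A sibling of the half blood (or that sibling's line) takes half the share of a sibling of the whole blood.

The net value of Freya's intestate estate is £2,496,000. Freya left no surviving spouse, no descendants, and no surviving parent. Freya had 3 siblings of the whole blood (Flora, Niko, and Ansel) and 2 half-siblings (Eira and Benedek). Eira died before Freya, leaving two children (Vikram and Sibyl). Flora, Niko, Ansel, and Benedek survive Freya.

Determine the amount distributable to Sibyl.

The entire £2,496,000 passes to the siblings and their issue.
Counting each half-blood sibling's line as half a unit, there are 4 units in £2,496,000, so one unit is £624,000. Whole-blood lines (Flora, Niko, and Ansel) take £624,000 each; half-blood lines (Eira and Benedek) take £312,000 each.
Eira's share (£312,000) is divided into 2 shares of £156,000: Vikram and Sibyl each take £156,000.

Sibyl receives £156,000.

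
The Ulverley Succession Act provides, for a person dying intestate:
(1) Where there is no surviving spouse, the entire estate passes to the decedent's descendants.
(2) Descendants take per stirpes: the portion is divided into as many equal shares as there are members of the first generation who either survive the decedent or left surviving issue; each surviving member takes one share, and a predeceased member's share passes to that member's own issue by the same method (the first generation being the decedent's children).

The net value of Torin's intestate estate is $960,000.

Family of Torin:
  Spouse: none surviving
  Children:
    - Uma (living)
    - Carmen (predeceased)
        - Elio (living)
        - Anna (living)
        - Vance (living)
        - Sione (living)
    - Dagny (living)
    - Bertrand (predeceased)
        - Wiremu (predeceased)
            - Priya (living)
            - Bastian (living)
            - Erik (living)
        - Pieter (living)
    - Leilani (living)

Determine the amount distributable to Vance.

The entire $960,000 passes to the descendants.
That amount ($960,000) is divided into 5 shares of $192,000: Uma, Dagny, and Leilani each take $192,000; Carmen's $192,000 share passes to Carmen's issue; Bertrand's $192,000 share passes to Bertrand's issue.
Carmen's share ($192,000) is divided into 4 shares of $48,000: Elio, Anna, Vance, and Sione each take $48,000.
Bertrand's share ($192,000) is divided into 2 shares of $96,000: Pieter takes $96,000; Wiremu's $96,000 share passes to Wiremu's issue.
Wiremu's share ($96,000) is divided into 3 shares of $32,000: Priya, Bastian, and Erik each take $32,000.

Vance receives $48,000.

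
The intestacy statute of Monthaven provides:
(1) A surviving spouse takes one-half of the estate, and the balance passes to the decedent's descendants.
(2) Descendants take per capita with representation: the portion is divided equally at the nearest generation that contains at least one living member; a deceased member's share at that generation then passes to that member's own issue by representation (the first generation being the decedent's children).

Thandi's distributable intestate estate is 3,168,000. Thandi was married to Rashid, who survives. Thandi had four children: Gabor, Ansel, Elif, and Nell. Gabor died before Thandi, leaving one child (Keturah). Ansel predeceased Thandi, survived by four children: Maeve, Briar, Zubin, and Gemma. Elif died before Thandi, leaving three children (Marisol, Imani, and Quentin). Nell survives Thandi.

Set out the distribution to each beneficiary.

Rashid: 1,584,000; Keturah: 396,000; Maeve: 99,000; Briar: 99,000; Zubin: 99,000; Gemma: 99,000; Marisol: 132,000; Imani: 132,000; Quentin: 132,000; Nell: 396,000

Rashid takes one-half of 3,168,000 = 1,584,000. The remaining 1,584,000 passes to the descendants.
The descendants' portion (1,584,000) is divided into 4 shares of 396,000: Nell takes 396,000; Gabor's 396,000 share passes to Gabor's issue; Ansel's 396,000 share passes to Ansel's issue; Elif's 396,000 share passes to Elif's issue.
Gabor's share (396,000) passes entirely to Keturah.
Ansel's share (396,000) is divided into 4 shares of 99,000: Maeve, Briar, Zubin, and Gemma each take 99,000.
Elif's share (396,000) is divided into 3 shares of 132,000: Marisol, Imani, and Quentin each take 132,000.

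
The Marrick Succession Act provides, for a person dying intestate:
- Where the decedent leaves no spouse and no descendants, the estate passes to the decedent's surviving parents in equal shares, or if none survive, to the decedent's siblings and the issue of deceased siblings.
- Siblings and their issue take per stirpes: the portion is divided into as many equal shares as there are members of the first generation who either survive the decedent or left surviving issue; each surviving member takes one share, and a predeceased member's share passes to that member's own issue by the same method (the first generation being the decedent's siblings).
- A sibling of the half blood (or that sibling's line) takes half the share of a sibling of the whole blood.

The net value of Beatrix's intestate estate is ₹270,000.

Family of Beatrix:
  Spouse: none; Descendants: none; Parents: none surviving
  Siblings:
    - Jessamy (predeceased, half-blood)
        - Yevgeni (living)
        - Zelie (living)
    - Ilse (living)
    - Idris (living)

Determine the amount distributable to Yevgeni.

Yevgeni receives ₹27,000.

The entire ₹270,000 passes to the siblings and their issue.
Counting each half-blood sibling's line as half a unit, there are 5/2 units in ₹270,000, so one unit is ₹108,000. Whole-blood lines (Ilse and Idris) take ₹108,000 each; half-blood lines (Jessamy) take ₹54,000 each.
Jessamy's share (₹54,000) is divided into 2 shares of ₹27,000: Yevgeni and Zelie each take ₹27,000.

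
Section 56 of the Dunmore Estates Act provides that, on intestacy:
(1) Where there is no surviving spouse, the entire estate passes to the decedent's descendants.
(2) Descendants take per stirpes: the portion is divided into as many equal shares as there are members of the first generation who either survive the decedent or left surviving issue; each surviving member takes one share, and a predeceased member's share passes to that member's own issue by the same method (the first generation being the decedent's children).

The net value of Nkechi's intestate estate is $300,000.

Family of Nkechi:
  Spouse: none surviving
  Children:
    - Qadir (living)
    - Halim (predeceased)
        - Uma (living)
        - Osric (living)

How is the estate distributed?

The entire $300,000 passes to the descendants.
That amount ($300,000) is divided into 2 shares of $150,000: Qadir takes $150,000; Halim's $150,000 share passes to Halim's issue.
Halim's share ($150,000) is divided into 2 shares of $75,000: Uma and Osric each take $75,000.

Qadir: $150,000; Uma: $75,000; Osric: $75,000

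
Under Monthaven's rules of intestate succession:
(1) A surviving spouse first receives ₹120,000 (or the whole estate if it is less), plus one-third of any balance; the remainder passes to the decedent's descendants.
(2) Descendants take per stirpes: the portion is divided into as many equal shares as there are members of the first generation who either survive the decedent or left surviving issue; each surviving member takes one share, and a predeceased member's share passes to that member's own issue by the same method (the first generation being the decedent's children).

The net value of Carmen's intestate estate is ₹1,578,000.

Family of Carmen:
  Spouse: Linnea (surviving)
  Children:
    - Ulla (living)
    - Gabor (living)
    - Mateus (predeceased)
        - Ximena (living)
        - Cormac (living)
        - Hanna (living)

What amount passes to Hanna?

Hanna receives ₹108,000.

Linnea first takes ₹120,000, leaving a balance of ₹1,458,000. Linnea then takes one-third of the balance (₹486,000), for a total of ₹606,000. The remaining ₹972,000 passes to the descendants.
The descendants' portion (₹972,000) is divided into 3 shares of ₹324,000: Ulla and Gabor each take ₹324,000; Mateus's ₹324,000 share passes to Mateus's issue.
Mateus's share (₹324,000) is divided into 3 shares of ₹108,000: Ximena, Cormac, and Hanna each take ₹108,000.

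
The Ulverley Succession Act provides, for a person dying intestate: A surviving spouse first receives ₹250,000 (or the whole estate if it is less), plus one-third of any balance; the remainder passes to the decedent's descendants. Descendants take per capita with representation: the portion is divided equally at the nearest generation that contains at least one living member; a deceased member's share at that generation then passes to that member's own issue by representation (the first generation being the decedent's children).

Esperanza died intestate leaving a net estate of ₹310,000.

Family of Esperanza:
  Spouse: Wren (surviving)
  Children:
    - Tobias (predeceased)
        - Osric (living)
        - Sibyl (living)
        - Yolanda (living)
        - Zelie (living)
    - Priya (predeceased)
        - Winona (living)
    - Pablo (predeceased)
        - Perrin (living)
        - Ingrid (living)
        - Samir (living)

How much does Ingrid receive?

Ingrid receives ₹5,000.

Wren first takes ₹250,000, leaving a balance of ₹60,000. Wren then takes one-third of the balance (₹20,000), for a total of ₹270,000. The remaining ₹40,000 passes to the descendants.
No child survives, so the initial division is made at the grandchildren's generation.
The descendants' portion (₹40,000) is divided into 8 shares of ₹5,000: Osric, Sibyl, Yolanda, Zelie, Winona, Perrin, Ingrid, and Samir each take ₹5,000.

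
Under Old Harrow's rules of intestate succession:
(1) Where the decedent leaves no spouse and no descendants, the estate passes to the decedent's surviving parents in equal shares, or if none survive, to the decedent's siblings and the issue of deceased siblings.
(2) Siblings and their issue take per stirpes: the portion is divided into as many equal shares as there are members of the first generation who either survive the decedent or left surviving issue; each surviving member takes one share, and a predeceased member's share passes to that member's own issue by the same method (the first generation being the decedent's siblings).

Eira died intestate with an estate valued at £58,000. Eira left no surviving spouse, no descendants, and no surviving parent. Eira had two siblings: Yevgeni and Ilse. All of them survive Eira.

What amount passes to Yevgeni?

The entire £58,000 passes to the siblings and their issue.
That amount (£58,000) is divided into 2 shares of £29,000: Yevgeni and Ilse each take £29,000.

Yevgeni receives £29,000.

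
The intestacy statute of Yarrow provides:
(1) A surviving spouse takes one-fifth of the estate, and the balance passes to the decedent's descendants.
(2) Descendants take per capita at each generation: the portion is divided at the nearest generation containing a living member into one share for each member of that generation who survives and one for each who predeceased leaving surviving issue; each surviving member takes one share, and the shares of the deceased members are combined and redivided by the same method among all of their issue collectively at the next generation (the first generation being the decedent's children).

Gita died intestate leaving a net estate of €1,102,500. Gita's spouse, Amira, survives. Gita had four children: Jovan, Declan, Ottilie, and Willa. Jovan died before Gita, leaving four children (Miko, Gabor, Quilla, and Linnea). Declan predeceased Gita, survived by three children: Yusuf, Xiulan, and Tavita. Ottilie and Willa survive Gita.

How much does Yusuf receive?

Yusuf receives €63,000.

Amira takes one-fifth of €1,102,500 = €220,500. The remaining €882,000 passes to the descendants.
The descendants' portion (€882,000) is divided at the children's generation into 4 shares of €220,500. Ottilie and Willa each take €220,500. The 2 shares of the deceased (Jovan and Declan) are combined into a pool of €441,000.
That pool (€441,000) is divided at the grandchildren's generation equally among Miko, Gabor, Quilla, Linnea, Yusuf, Xiulan, and Tavita: €63,000 each.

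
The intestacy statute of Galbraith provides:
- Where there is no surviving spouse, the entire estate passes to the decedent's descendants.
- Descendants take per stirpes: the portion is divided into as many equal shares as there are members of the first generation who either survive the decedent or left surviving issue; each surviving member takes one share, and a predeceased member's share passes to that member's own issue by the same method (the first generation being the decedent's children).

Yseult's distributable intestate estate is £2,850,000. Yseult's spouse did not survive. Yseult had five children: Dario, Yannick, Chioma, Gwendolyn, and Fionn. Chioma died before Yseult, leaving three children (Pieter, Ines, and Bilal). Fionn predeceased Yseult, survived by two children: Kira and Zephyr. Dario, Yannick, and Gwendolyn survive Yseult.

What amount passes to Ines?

The entire £2,850,000 passes to the descendants.
That amount (£2,850,000) is divided into 5 shares of £570,000: Dario, Yannick, and Gwendolyn each take £570,000; Chioma's £570,000 share passes to Chioma's issue; Fionn's £570,000 share passes to Fionn's issue.
Chioma's share (£570,000) is divided into 3 shares of £190,000: Pieter, Ines, and Bilal each take £190,000.
Fionn's share (£570,000) is divided into 2 shares of £285,000: Kira and Zephyr each take £285,000.

Ines receives £190,000.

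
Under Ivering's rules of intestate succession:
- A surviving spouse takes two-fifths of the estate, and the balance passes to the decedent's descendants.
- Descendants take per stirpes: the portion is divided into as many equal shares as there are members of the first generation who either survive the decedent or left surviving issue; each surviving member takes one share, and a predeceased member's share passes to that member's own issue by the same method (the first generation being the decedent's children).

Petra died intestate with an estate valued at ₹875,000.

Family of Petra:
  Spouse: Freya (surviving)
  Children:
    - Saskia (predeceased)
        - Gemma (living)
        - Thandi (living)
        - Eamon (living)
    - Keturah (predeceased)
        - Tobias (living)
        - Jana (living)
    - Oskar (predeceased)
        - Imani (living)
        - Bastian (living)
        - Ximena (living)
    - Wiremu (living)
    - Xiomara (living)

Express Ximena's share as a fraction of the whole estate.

Ximena receives 1/25 of the estate.

Freya takes two-fifths of ₹875,000 = ₹350,000. The remaining ₹525,000 passes to the descendants.
The descendants' portion (₹525,000) is divided into 5 shares of ₹105,000: Wiremu and Xiomara each take ₹105,000; Saskia's ₹105,000 share passes to Saskia's issue; Keturah's ₹105,000 share passes to Keturah's issue; Oskar's ₹105,000 share passes to Oskar's issue.
Saskia's share (₹105,000) is divided into 3 shares of ₹35,000: Gemma, Thandi, and Eamon each take ₹35,000.
Keturah's share (₹105,000) is divided into 2 shares of ₹52,500: Tobias and Jana each take ₹52,500.
Oskar's share (₹105,000) is divided into 3 shares of ₹35,000: Imani, Bastian, and Ximena each take ₹35,000.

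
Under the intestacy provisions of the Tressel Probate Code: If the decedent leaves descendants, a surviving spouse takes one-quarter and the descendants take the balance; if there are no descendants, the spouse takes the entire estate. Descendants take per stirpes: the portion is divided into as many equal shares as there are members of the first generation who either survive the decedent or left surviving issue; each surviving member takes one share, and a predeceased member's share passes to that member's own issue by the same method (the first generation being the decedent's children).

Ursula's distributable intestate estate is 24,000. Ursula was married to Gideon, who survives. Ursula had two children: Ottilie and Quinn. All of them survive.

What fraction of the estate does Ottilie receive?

Ottilie receives 3/8 of the estate.

Gideon takes one-quarter of 24,000 = 6,000. The remaining 18,000 passes to the descendants.
The descendants' portion (18,000) is divided into 2 shares of 9,000: Ottilie and Quinn each take 9,000.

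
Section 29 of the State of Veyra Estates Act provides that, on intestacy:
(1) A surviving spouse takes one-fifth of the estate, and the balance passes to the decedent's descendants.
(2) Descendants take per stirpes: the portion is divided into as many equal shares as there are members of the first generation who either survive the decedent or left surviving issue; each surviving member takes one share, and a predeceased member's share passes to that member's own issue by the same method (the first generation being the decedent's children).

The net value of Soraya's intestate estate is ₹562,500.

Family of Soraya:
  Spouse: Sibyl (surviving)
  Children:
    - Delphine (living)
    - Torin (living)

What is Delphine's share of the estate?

Sibyl takes one-fifth of ₹562,500 = ₹112,500. The remaining ₹450,000 passes to the descendants.
The descendants' portion (₹450,000) is divided into 2 shares of ₹225,000: Delphine and Torin each take ₹225,000.

Delphine receives ₹225,000.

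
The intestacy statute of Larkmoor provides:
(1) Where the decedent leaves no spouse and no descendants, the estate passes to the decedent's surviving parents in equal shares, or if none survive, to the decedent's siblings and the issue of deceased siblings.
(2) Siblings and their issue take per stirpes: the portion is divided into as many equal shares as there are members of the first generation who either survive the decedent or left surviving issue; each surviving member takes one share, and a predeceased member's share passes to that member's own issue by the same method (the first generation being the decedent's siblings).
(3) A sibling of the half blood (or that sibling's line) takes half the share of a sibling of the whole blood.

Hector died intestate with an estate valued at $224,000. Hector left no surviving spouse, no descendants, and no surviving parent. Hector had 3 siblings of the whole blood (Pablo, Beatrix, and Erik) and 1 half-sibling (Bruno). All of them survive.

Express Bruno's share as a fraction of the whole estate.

The entire $224,000 passes to the siblings and their issue.
Counting each half-blood sibling's line as half a unit, there are 7/2 units in $224,000, so one unit is $64,000. Whole-blood lines (Pablo, Beatrix, and Erik) take $64,000 each; half-blood lines (Bruno) take $32,000 each.

Bruno receives 1/7 of the estate.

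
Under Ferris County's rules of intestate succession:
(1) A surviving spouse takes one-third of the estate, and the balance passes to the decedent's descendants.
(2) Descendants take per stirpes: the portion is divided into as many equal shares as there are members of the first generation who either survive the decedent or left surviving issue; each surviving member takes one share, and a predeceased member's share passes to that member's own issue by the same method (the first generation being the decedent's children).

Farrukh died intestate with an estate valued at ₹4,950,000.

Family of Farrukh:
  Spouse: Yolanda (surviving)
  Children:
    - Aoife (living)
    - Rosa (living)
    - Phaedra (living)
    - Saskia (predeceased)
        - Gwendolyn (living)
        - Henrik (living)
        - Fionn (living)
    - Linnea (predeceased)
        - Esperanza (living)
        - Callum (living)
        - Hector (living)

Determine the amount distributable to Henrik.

Yolanda takes one-third of ₹4,950,000 = ₹1,650,000. The remaining ₹3,300,000 passes to the descendants.
The descendants' portion (₹3,300,000) is divided into 5 shares of ₹660,000: Aoife, Rosa, and Phaedra each take ₹660,000; Saskia's ₹660,000 share passes to Saskia's issue; Linnea's ₹660,000 share passes to Linnea's issue.
Saskia's share (₹660,000) is divided into 3 shares of ₹220,000: Gwendolyn, Henrik, and Fionn each take ₹220,000.
Linnea's share (₹660,000) is divided into 3 shares of ₹220,000: Esperanza, Callum, and Hector each take ₹220,000.

Henrik receives ₹220,000.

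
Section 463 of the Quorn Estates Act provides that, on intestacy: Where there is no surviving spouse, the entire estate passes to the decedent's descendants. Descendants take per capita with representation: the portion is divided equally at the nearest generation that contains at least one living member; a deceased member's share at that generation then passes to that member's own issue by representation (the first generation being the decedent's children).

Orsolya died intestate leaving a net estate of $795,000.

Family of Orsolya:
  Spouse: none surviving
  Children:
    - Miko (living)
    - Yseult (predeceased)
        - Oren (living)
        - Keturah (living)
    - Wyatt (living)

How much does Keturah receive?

The entire $795,000 passes to the descendants.
That amount ($795,000) is divided into 3 shares of $265,000: Miko and Wyatt each take $265,000; Yseult's $265,000 share passes to Yseult's issue.
Yseult's share ($265,000) is divided into 2 shares of $132,500: Oren and Keturah each take $132,500.

Keturah receives $132,500.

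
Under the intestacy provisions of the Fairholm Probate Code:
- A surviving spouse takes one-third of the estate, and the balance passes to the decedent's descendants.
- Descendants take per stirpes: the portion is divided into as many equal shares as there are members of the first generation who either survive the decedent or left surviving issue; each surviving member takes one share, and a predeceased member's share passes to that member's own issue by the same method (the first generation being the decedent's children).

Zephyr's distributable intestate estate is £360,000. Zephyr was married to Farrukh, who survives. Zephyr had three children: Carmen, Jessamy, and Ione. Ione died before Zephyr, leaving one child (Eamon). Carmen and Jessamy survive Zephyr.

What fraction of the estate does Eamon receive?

Farrukh takes one-third of £360,000 = £120,000. The remaining £240,000 passes to the descendants.
The descendants' portion (£240,000) is divided into 3 shares of £80,000: Carmen and Jessamy each take £80,000; Ione's £80,000 share passes to Ione's issue.
Ione's share (£80,000) passes entirely to Eamon.

Eamon receives 2/9 of the estate.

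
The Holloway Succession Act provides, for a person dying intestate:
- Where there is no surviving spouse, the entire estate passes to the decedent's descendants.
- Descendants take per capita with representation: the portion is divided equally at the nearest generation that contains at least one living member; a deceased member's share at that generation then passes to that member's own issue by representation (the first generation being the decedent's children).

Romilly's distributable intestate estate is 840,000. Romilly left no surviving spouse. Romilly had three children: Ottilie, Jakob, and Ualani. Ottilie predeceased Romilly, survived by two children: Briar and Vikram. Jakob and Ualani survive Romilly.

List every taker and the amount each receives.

The entire 840,000 passes to the descendants.
That amount (840,000) is divided into 3 shares of 280,000: Jakob and Ualani each take 280,000; Ottilie's 280,000 share passes to Ottilie's issue.
Ottilie's share (280,000) is divided into 2 shares of 140,000: Briar and Vikram each take 140,000.

Briar: 140,000; Vikram: 140,000; Jakob: 280,000; Ualani: 280,000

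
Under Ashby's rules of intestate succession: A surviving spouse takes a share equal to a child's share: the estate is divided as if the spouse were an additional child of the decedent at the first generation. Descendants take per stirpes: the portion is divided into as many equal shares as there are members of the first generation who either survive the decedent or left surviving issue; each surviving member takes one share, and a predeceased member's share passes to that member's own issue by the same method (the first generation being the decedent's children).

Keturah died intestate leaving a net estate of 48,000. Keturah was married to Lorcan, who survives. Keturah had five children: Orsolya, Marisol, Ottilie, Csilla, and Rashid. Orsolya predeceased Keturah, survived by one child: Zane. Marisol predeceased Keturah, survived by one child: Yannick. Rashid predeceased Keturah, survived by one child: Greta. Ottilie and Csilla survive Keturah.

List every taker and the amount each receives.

The spouse counts as an additional share at the children's level, so there are 6 primary shares of 8,000. Lorcan takes one such share (8,000).
The children's combined portion (40,000) is divided into 5 shares of 8,000: Ottilie and Csilla each take 8,000; Orsolya's 8,000 share passes to Orsolya's issue; Marisol's 8,000 share passes to Marisol's issue; Rashid's 8,000 share passes to Rashid's issue.
Orsolya's share (8,000) passes entirely to Zane.
Marisol's share (8,000) passes entirely to Yannick.
Rashid's share (8,000) passes entirely to Greta.

Lorcan: 8,000; Zane: 8,000; Yannick: 8,000; Ottilie: 8,000; Csilla: 8,000; Greta: 8,000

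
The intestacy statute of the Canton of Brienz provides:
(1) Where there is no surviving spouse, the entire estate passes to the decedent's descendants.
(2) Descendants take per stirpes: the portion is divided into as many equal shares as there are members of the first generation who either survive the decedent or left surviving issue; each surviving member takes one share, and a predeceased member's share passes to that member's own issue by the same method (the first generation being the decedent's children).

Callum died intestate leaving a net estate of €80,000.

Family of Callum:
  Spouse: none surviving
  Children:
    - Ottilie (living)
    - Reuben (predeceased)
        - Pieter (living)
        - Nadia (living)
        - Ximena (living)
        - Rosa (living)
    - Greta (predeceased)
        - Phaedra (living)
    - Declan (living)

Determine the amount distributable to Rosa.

The entire €80,000 passes to the descendants.
That amount (€80,000) is divided into 4 shares of €20,000: Ottilie and Declan each take €20,000; Reuben's €20,000 share passes to Reuben's issue; Greta's €20,000 share passes to Greta's issue.
Reuben's share (€20,000) is divided into 4 shares of €5,000: Pieter, Nadia, Ximena, and Rosa each take €5,000.
Greta's share (€20,000) passes entirely to Phaedra.

Rosa receives €5,000.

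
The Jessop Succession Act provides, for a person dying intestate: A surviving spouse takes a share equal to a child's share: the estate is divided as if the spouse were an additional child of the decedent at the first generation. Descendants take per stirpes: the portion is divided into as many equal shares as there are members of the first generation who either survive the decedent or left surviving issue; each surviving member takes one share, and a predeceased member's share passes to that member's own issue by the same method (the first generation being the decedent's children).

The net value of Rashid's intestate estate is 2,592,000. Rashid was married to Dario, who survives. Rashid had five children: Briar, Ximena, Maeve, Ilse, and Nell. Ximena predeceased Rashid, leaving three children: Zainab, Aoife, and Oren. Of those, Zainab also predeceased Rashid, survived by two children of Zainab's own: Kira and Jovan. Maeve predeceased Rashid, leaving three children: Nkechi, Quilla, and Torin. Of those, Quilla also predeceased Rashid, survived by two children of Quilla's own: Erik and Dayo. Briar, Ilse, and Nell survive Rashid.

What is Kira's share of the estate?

The spouse counts as an additional share at the children's level, so there are 6 primary shares of 432,000. Dario takes one such share (432,000).
The children's combined portion (2,160,000) is divided into 5 shares of 432,000: Briar, Ilse, and Nell each take 432,000; Ximena's 432,000 share passes to Ximena's issue; Maeve's 432,000 share passes to Maeve's issue.
Ximena's share (432,000) is divided into 3 shares of 144,000: Aoife and Oren each take 144,000; Zainab's 144,000 share passes to Zainab's issue.
Zainab's share (144,000) is divided into 2 shares of 72,000: Kira and Jovan each take 72,000.
Maeve's share (432,000) is divided into 3 shares of 144,000: Nkechi and Torin each take 144,000; Quilla's 144,000 share passes to Quilla's issue.
Quilla's share (144,000) is divided into 2 shares of 72,000: Erik and Dayo each take 72,000.

Kira receives 72,000.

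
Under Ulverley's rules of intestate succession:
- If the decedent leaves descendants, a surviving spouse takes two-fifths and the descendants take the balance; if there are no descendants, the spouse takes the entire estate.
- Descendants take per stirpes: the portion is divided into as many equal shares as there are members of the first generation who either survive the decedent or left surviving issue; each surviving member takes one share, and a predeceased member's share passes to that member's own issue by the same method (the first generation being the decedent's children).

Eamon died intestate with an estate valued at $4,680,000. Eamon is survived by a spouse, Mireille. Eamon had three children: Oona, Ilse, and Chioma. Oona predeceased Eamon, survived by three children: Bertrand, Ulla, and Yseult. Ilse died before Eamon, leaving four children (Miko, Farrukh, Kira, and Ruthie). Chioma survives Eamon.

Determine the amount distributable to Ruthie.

Mireille takes two-fifths of $4,680,000 = $1,872,000. The remaining $2,808,000 passes to the descendants.
The descendants' portion ($2,808,000) is divided into 3 shares of $936,000: Chioma takes $936,000; Oona's $936,000 share passes to Oona's issue; Ilse's $936,000 share passes to Ilse's issue.
Oona's share ($936,000) is divided into 3 shares of $312,000: Bertrand, Ulla, and Yseult each take $312,000.
Ilse's share ($936,000) is divided into 4 shares of $234,000: Miko, Farrukh, Kira, and Ruthie each take $234,000.

Ruthie receives $234,000.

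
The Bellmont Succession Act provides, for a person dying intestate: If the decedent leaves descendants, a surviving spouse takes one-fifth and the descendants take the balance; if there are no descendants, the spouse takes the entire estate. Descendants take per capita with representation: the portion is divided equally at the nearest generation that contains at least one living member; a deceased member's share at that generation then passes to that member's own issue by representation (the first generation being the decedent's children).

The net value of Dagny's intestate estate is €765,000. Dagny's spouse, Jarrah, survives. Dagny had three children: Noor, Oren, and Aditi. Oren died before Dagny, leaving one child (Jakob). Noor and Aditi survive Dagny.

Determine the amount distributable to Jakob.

Jakob receives €204,000.

Jarrah takes one-fifth of €765,000 = €153,000. The remaining €612,000 passes to the descendants.
The descendants' portion (€612,000) is divided into 3 shares of €204,000: Noor and Aditi each take €204,000; Oren's €204,000 share passes to Oren's issue.
Oren's share (€204,000) passes entirely to Jakob.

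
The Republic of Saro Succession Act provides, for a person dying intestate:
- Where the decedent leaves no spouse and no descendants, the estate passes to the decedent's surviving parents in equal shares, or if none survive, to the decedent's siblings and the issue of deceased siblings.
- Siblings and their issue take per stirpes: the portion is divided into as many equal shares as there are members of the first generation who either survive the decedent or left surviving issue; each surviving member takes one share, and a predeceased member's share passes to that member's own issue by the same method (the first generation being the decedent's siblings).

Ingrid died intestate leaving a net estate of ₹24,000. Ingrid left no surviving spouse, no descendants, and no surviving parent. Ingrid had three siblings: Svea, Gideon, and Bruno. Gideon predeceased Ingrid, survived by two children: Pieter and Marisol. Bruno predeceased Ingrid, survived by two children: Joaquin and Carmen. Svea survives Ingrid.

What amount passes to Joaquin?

The entire ₹24,000 passes to the siblings and their issue.
That amount (₹24,000) is divided into 3 shares of ₹8,000: Svea takes ₹8,000; Gideon's ₹8,000 share passes to Gideon's issue; Bruno's ₹8,000 share passes to Bruno's issue.
Gideon's share (₹8,000) is divided into 2 shares of ₹4,000: Pieter and Marisol each take ₹4,000.
Bruno's share (₹8,000) is divided into 2 shares of ₹4,000: Joaquin and Carmen each take ₹4,000.

Joaquin receives ₹4,000.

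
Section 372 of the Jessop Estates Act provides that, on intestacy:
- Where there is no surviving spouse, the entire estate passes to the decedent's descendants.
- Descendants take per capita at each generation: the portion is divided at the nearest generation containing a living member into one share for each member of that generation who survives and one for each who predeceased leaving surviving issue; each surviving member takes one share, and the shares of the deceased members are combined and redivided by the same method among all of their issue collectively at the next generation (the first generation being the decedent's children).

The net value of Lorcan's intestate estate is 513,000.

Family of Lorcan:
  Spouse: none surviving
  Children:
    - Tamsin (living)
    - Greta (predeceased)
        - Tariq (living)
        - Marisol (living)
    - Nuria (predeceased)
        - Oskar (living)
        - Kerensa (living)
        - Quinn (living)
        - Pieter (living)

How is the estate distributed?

The entire 513,000 passes to the descendants.
That amount (513,000) is divided at the children's generation into 3 shares of 171,000. Tamsin takes 171,000. The 2 shares of the deceased (Greta and Nuria) are combined into a pool of 342,000.
That pool (342,000) is divided at the grandchildren's generation equally among Tariq, Marisol, Oskar, Kerensa, Quinn, and Pieter: 57,000 each.

Tamsin: 171,000; Tariq: 57,000; Marisol: 57,000; Oskar: 57,000; Kerensa: 57,000; Quinn: 57,000; Pieter: 57,000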